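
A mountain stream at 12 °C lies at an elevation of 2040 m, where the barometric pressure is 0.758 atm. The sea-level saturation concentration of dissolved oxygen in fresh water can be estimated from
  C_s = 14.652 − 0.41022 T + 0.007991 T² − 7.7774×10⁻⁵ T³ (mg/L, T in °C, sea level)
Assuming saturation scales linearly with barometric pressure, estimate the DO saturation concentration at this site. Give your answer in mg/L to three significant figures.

C_s ≈ 8.15 mg/L

At sea level: C_s = 14.652 − 0.41022×12 + 0.007991×12² − 7.7774×10⁻⁵×12³ = 10.75 mg/L.
Pressure correction: C_s' = 10.75 × 0.758 = 8.145 mg/L.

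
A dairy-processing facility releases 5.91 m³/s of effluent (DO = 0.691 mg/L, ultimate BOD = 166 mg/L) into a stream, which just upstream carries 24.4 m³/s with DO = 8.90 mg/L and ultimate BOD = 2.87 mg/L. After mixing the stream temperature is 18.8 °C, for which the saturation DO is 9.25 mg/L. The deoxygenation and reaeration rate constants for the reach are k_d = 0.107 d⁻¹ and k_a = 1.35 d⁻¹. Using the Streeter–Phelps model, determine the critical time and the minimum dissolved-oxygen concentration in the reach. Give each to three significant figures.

Mixed DO = (24.4×8.90 + 5.91×0.691)/(24.4+5.91) = 221.2/30.31 = 7.299 mg/L.
Mixed L₀ = (24.4×2.87 + 5.91×166)/(30.31) = 1051/30.31 = 34.68 mg/L.
Initial deficit D₀ = C_s − DO₀ = 9.25 − 7.299 = 1.951 mg/L.
t_c = (1/1.243) ln[(1.35/0.107)(1 − 1.951×1.243/(0.107×34.68))] = 0.8045 × ln(4.372) = 1.187 d.
D_c = (0.107/1.35) × 34.68 × e^(−0.107×1.187) = 0.07926 × 34.68 × 0.8807 = 2.421 mg/L.
Minimum DO = 9.25 − 2.421 = 6.829 mg/L.

t_c ≈ 1.19 d; minimum DO ≈ 6.83 mg/L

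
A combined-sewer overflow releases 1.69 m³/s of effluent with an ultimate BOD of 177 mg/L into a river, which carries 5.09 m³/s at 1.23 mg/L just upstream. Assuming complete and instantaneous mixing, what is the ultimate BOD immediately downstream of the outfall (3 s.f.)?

Flow-weighted mixing: C = (Q_r C_r + Q_w C_w)/(Q_r + Q_w)
= (5.09×1.23 + 1.69×177)/(5.09 + 1.69) = 305.4/6.780 = 45.04 mg/L.

45.0 mg/L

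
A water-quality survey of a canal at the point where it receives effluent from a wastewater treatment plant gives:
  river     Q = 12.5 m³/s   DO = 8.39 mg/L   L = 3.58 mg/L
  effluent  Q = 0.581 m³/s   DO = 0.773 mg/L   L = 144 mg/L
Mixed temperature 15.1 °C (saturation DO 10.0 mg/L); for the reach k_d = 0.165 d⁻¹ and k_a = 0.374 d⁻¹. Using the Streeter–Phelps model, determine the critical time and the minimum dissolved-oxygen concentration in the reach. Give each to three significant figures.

Mixed DO = (12.5×8.39 + 0.581×0.773)/(12.5+0.581) = 105.3/13.08 = 8.052 mg/L.
Mixed L₀ = (12.5×3.58 + 0.581×144)/(13.08) = 128.4/13.08 = 9.817 mg/L.
Initial deficit D₀ = C_s − DO₀ = 10.0 − 8.052 = 1.948 mg/L.
t_c = (1/0.2090) ln[(0.374/0.165)(1 − 1.948×0.2090/(0.165×9.817))] = 4.785 × ln(1.697) = 2.530 d.
D_c = (0.165/0.374) × 9.817 × e^(−0.165×2.530) = 0.4412 × 9.817 × 0.6587 = 2.853 mg/L.
Minimum DO = 10.0 − 2.853 = 7.147 mg/L.

t_c ≈ 2.53 d; minimum DO ≈ 7.15 mg/L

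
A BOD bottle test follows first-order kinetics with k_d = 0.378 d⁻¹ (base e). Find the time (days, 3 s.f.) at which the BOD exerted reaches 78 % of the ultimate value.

t ≈ 4.01 d

y/L₀ = 1 − e^(−k_d t) = 0.78 ⇒ e^(−k_d t) = 0.220
t = −ln(0.220) / 0.378 = 1.514 / 0.378 = 4.006 d.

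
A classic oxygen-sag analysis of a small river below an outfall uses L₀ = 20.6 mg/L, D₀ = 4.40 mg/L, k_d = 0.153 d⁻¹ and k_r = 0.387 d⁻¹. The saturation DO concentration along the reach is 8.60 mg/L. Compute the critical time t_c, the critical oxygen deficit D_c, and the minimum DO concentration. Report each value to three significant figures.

t_c ≈ 2.28 d; D_c ≈ 5.75 mg/L; min DO ≈ 2.85 mg/L

At the critical point dD/dt = 0, so k_d L₀ e^(−k_d t) = k_r D. Substituting D(t) from the Streeter–Phelps equation and solving for t gives
t_c = ln[(k_r/k_d)(1 − D₀(k_r−k_d)/(k_d L₀))] / (k_r−k_d).
Here k_r−k_d = 0.2340 d⁻¹ and 1 − D₀(k_r−k_d)/(k_d L₀) = 1 − 4.40×0.2340/(0.153×20.6) = 0.6733, so
t_c = ln(2.529 × 0.6733) / 0.2340 = 0.5325 / 0.2340 = 2.275 d.
D_c = (k_d/k_r) L₀ e^(−k_d t_c) = (0.153/0.387) × 20.6 × e^(−0.153×2.275) = 0.3953 × 20.6 × 0.7060 = 5.750 mg/L.
Minimum DO = C_s − D_c = 8.60 − 5.750 = 2.850 mg/L.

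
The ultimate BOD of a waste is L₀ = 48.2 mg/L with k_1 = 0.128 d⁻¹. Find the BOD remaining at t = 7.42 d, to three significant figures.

L ≈ 18.6 mg/L

L_t = L₀ e^(−k_1 t) = 48.2 × e^(−0.128×7.42) = 48.2 × 0.3868 = 18.65 mg/L.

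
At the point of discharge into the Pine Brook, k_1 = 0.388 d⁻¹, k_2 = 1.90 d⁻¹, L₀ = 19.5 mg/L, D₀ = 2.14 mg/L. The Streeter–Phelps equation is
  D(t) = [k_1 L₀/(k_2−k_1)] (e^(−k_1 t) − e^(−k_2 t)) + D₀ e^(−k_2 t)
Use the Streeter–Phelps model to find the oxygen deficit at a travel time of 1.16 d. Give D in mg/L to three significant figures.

D ≈ 2.87 mg/L

k_1 L₀/(k_2−k_1) = 0.388×19.5/(1.90−0.388) = 7.566/1.512 = 5.004 mg/L.
e^(−k_1 t) = e^(−0.388×1.160) = 0.6376; e^(−k_2 t) = e^(−1.90×1.160) = 0.1104.
D = 5.004 × (0.6376 − 0.1104) + 2.14 × 0.1104 = 2.638 + 0.2362 = 2.874 mg/L.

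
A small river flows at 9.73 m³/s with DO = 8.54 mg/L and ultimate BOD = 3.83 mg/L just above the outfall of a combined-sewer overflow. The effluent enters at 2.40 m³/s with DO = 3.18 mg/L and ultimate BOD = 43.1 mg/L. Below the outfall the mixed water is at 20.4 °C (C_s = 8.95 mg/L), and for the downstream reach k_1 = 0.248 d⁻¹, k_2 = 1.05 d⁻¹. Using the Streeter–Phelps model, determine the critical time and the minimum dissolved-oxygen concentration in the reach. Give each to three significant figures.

Mixed DO = (9.73×8.54 + 2.40×3.18)/(9.73+2.40) = 90.73/12.13 = 7.479 mg/L.
Mixed L₀ = (9.73×3.83 + 2.40×43.1)/(12.13) = 140.7/12.13 = 11.60 mg/L.
Initial deficit D₀ = C_s − DO₀ = 8.95 − 7.479 = 1.471 mg/L.
t_c = (1/0.8020) ln[(1.05/0.248)(1 − 1.471×0.8020/(0.248×11.60))] = 1.247 × ln(2.498) = 1.142 d.
D_c = (0.248/1.05) × 11.60 × e^(−0.248×1.142) = 0.2362 × 11.60 × 0.7534 = 2.064 mg/L.
Minimum DO = 8.95 − 2.064 = 6.886 mg/L.

t_c ≈ 1.14 d; minimum DO ≈ 6.89 mg/L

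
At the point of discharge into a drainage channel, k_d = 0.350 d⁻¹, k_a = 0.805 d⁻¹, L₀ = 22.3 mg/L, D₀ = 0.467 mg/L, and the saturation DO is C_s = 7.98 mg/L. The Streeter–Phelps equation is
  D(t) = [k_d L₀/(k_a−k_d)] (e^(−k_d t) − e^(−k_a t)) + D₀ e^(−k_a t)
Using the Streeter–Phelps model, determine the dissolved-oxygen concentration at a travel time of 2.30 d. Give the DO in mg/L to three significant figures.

k_d L₀/(k_a−k_d) = 0.350×22.3/(0.805−0.350) = 7.805/0.4550 = 17.15 mg/L.
e^(−k_d t) = e^(−0.350×2.300) = 0.4471; e^(−k_a t) = e^(−0.805×2.300) = 0.1570.
D = 17.15 × (0.4471 − 0.1570) + 0.467 × 0.1570 = 4.976 + 0.07332 = 5.049 mg/L.
DO = C_s − D = 7.98 − 5.049 = 2.931 mg/L.

DO ≈ 2.93 mg/L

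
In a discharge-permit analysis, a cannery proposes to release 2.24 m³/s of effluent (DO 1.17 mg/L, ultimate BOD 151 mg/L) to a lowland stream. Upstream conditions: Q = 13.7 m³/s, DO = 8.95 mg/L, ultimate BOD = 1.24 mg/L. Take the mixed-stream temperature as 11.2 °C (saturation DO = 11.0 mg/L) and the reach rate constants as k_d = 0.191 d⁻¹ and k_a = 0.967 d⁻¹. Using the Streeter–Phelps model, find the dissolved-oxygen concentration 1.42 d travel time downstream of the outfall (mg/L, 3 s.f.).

Mixed DO = (13.7×8.95 + 2.24×1.17)/(13.7+2.24) = 125.2/15.94 = 7.857 mg/L.
Mixed L₀ = (13.7×1.24 + 2.24×151)/(15.94) = 355.2/15.94 = 22.29 mg/L.
Initial deficit D₀ = C_s − DO₀ = 11.0 − 7.857 = 3.143 mg/L.
D(1.42) = [0.191×22.29/(0.967−0.191)](e^(−0.191×1.42) − e^(−0.967×1.42)) + 3.143 e^(−0.967×1.42)
= 5.485 × (0.7624 − 0.2533) + 3.143 × 0.2533 = 3.589 mg/L.
DO = 11.0 − 3.589 = 7.411 mg/L.

DO ≈ 7.41 mg/L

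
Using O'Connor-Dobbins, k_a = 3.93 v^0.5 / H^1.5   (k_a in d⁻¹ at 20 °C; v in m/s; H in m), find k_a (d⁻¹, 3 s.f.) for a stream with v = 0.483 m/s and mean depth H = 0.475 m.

k_a = 3.93 × 0.483^0.5 / 0.475^1.5 = 3.93 × 0.6950 / 0.3274 = 8.343 d⁻¹.

k_a ≈ 8.34 d⁻¹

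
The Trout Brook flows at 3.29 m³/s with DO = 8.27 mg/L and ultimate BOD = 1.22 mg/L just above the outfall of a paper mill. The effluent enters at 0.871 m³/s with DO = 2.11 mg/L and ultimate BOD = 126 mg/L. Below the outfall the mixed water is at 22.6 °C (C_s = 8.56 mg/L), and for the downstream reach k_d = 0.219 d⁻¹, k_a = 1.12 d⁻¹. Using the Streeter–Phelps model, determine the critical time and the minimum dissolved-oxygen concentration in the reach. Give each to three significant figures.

Mixed DO = (3.29×8.27 + 0.871×2.11)/(3.29+0.871) = 29.05/4.161 = 6.981 mg/L.
Mixed L₀ = (3.29×1.22 + 0.871×126)/(4.161) = 113.8/4.161 = 27.34 mg/L.
Initial deficit D₀ = C_s − DO₀ = 8.56 − 6.981 = 1.579 mg/L.
t_c = (1/0.9010) ln[(1.12/0.219)(1 − 1.579×0.9010/(0.219×27.34))] = 1.110 × ln(3.899) = 1.510 d.
D_c = (0.219/1.12) × 27.34 × e^(−0.219×1.510) = 0.1955 × 27.34 × 0.7184 = 3.841 mg/L.
Minimum DO = 8.56 − 3.841 = 4.719 mg/L.

t_c ≈ 1.51 d; minimum DO ≈ 4.72 mg/L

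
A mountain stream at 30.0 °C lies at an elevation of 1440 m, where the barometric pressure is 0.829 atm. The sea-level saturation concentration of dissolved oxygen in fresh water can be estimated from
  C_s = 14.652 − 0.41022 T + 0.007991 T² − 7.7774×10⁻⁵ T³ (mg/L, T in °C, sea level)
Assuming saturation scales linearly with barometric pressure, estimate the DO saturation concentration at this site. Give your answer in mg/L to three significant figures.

At sea level: C_s = 14.652 − 0.41022×30.0 + 0.007991×30.0² − 7.7774×10⁻⁵×30.0³ = 7.437 mg/L.
Pressure correction: C_s' = 7.437 × 0.829 = 6.166 mg/L.

C_s ≈ 6.17 mg/L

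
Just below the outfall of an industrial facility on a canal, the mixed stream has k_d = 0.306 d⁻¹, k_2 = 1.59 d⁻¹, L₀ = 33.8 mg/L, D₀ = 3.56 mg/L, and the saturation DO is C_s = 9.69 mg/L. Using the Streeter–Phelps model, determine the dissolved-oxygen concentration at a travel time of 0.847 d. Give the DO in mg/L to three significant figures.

DO ≈ 4.64 mg/L

k_d L₀/(k_2−k_d) = 0.306×33.8/(1.59−0.306) = 10.34/1.284 = 8.055 mg/L.
e^(−k_d t) = e^(−0.306×0.8470) = 0.7717; e^(−k_2 t) = e^(−1.59×0.8470) = 0.2601.
D = 8.055 × (0.7717 − 0.2601) + 3.56 × 0.2601 = 4.121 + 0.9259 = 5.047 mg/L.
DO = C_s − D = 9.69 − 5.047 = 4.643 mg/L.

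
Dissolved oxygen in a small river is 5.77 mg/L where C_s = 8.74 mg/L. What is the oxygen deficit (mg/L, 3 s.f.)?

D ≈ 2.97 mg/L

D = C_s − C = 8.74 − 5.77 = 2.97 mg/L.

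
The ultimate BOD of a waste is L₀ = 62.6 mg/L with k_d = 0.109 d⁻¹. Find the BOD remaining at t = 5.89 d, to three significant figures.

L ≈ 32.9 mg/L

L_t = L₀ e^(−k_d t) = 62.6 × e^(−0.109×5.89) = 62.6 × 0.5262 = 32.94 mg/L.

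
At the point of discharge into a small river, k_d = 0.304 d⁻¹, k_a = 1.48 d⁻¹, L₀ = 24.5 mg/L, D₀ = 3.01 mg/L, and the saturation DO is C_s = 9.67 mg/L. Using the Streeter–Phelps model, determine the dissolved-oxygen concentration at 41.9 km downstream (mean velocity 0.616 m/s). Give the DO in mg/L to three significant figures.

DO ≈ 5.72 mg/L

Travel time t = x/v = 41.9 km / (0.616 m/s) = 41900 m / 0.616 m/s = 68020 s = 0.7873 d.
k_d L₀/(k_a−k_d) = 0.304×24.5/(1.48−0.304) = 7.448/1.176 = 6.333 mg/L.
e^(−k_d t) = e^(−0.304×0.7873) = 0.7872; e^(−k_a t) = e^(−1.48×0.7873) = 0.3119.
D = 6.333 × (0.7872 − 0.3119) + 3.01 × 0.3119 = 3.010 + 0.9387 = 3.949 mg/L.
DO = C_s − D = 9.67 − 3.949 = 5.721 mg/L.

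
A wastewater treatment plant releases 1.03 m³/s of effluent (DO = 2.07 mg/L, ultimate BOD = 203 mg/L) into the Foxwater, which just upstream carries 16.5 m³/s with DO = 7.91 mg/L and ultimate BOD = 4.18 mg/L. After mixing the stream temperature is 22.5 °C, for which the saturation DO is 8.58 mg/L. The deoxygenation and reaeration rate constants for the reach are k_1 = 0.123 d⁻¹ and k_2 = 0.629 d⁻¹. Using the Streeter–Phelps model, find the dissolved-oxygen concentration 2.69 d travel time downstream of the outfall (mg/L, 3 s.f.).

Mixed DO = (16.5×7.91 + 1.03×2.07)/(16.5+1.03) = 132.6/17.53 = 7.567 mg/L.
Mixed L₀ = (16.5×4.18 + 1.03×203)/(17.53) = 278.1/17.53 = 15.86 mg/L.
Initial deficit D₀ = C_s − DO₀ = 8.58 − 7.567 = 1.013 mg/L.
D(2.69) = [0.123×15.86/(0.629−0.123)](e^(−0.123×2.69) − e^(−0.629×2.69)) + 1.013 e^(−0.629×2.69)
= 3.856 × (0.7183 − 0.1841) + 1.013 × 0.1841 = 2.246 mg/L.
DO = 8.58 − 2.246 = 6.334 mg/L.

DO ≈ 6.33 mg/L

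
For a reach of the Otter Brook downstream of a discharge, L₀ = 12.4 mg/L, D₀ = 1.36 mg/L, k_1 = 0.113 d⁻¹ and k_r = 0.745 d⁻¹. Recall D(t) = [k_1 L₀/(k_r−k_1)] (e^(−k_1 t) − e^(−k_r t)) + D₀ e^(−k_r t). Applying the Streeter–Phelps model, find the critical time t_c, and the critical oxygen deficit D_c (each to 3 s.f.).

At the critical point dD/dt = 0, so k_1 L₀ e^(−k_1 t) = k_r D. Substituting D(t) from the Streeter–Phelps equation and solving for t gives
t_c = ln[(k_r/k_1)(1 − D₀(k_r−k_1)/(k_1 L₀))] / (k_r−k_1).
Here k_r−k_1 = 0.6320 d⁻¹ and 1 − D₀(k_r−k_1)/(k_1 L₀) = 1 − 1.36×0.6320/(0.113×12.4) = 0.3866, so
t_c = ln(6.593 × 0.3866) / 0.6320 = 0.9356 / 0.6320 = 1.480 d.
D_c = (k_1/k_r) L₀ e^(−k_1 t_c) = (0.113/0.745) × 12.4 × e^(−0.113×1.480) = 0.1517 × 12.4 × 0.8460 = 1.591 mg/L.

t_c ≈ 1.48 d; D_c ≈ 1.59 mg/L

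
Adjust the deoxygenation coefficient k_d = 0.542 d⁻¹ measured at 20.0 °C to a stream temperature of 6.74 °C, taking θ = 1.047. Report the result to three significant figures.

k_d(T₂) = k_d(T₁) · θ^(T₂−T₁) = 0.542 × 1.047^(6.74−20.0)
= 0.542 × 1.047^-13.3 = 0.542 × 0.5439 = 0.2948 d⁻¹.

k_d ≈ 0.295 d⁻¹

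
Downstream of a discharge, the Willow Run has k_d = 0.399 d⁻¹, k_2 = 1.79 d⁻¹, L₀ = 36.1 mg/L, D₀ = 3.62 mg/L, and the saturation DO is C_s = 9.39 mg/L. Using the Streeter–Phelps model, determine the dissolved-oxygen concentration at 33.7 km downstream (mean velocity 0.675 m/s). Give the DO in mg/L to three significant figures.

Travel time t = x/v = 33.7 km / (0.675 m/s) = 33700 m / 0.675 m/s = 49930 s = 0.5778 d.
k_d L₀/(k_2−k_d) = 0.399×36.1/(1.79−0.399) = 14.40/1.391 = 10.36 mg/L.
e^(−k_d t) = e^(−0.399×0.5778) = 0.7941; e^(−k_2 t) = e^(−1.79×0.5778) = 0.3555.
D = 10.36 × (0.7941 − 0.3555) + 3.62 × 0.3555 = 4.542 + 1.287 = 5.829 mg/L.
DO = C_s − D = 9.39 − 5.829 = 3.561 mg/L.

DO ≈ 3.56 mg/L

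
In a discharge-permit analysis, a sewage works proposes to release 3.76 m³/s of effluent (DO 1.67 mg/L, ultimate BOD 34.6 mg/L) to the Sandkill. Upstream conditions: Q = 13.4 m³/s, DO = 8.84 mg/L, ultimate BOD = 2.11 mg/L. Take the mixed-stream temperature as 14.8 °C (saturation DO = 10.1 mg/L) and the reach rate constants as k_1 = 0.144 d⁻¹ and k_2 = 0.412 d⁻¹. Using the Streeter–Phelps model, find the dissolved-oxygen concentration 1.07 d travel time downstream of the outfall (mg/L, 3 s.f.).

Mixed DO = (13.4×8.84 + 3.76×1.67)/(13.4+3.76) = 124.7/17.16 = 7.269 mg/L.
Mixed L₀ = (13.4×2.11 + 3.76×34.6)/(17.16) = 158.4/17.16 = 9.229 mg/L.
Initial deficit D₀ = C_s − DO₀ = 10.1 − 7.269 = 2.831 mg/L.
D(1.07) = [0.144×9.229/(0.412−0.144)](e^(−0.144×1.07) − e^(−0.412×1.07)) + 2.831 e^(−0.412×1.07)
= 4.959 × (0.8572 − 0.6435) + 2.831 × 0.6435 = 2.882 mg/L.
DO = 10.1 − 2.882 = 7.218 mg/L.

DO ≈ 7.22 mg/L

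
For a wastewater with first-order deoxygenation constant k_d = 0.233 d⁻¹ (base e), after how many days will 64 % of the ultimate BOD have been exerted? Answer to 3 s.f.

t ≈ 4.38 d

y/L₀ = 1 − e^(−k_d t) = 0.64 ⇒ e^(−k_d t) = 0.360
t = −ln(0.360) / 0.233 = 1.022 / 0.233 = 4.385 d.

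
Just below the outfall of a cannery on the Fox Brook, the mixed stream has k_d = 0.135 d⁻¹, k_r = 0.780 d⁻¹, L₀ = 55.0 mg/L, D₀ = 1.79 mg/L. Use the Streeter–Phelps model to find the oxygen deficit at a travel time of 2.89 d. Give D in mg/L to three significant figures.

D ≈ 6.77 mg/L

k_d L₀/(k_r−k_d) = 0.135×55.0/(0.780−0.135) = 7.425/0.6450 = 11.51 mg/L.
e^(−k_d t) = e^(−0.135×2.890) = 0.6770; e^(−k_r t) = e^(−0.780×2.890) = 0.1050.
D = 11.51 × (0.6770 − 0.1050) + 1.79 × 0.1050 = 6.585 + 0.1879 = 6.773 mg/L.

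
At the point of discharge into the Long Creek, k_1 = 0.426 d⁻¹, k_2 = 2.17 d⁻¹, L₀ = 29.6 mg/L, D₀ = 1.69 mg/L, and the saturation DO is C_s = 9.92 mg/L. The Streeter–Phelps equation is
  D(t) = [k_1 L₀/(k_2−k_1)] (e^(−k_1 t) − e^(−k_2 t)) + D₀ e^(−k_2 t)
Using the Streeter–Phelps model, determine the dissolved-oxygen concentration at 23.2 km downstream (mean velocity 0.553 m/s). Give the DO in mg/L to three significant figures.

Travel time t = x/v = 23.2 km / (0.553 m/s) = 23200 m / 0.553 m/s = 41950 s = 0.4856 d.
k_1 L₀/(k_2−k_1) = 0.426×29.6/(2.17−0.426) = 12.61/1.744 = 7.230 mg/L.
e^(−k_1 t) = e^(−0.426×0.4856) = 0.8131; e^(−k_2 t) = e^(−2.17×0.4856) = 0.3487.
D = 7.230 × (0.8131 − 0.3487) + 1.69 × 0.3487 = 3.358 + 0.5892 = 3.948 mg/L.
DO = C_s − D = 9.92 − 3.948 = 5.972 mg/L.

DO ≈ 5.97 mg/L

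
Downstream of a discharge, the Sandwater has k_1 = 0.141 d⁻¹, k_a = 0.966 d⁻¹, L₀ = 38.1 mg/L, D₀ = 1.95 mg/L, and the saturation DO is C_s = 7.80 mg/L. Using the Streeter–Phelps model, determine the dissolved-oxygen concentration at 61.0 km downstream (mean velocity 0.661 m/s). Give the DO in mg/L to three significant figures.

DO ≈ 3.82 mg/L

Travel time t = x/v = 61.0 km / (0.661 m/s) = 61000 m / 0.661 m/s = 92280 s = 1.068 d.
k_1 L₀/(k_a−k_1) = 0.141×38.1/(0.966−0.141) = 5.372/0.8250 = 6.512 mg/L.
e^(−k_1 t) = e^(−0.141×1.068) = 0.8602; e^(−k_a t) = e^(−0.966×1.068) = 0.3564.
D = 6.512 × (0.8602 − 0.3564) + 1.95 × 0.3564 = 3.281 + 0.6949 = 3.976 mg/L.
DO = C_s − D = 7.80 − 3.976 = 3.824 mg/L.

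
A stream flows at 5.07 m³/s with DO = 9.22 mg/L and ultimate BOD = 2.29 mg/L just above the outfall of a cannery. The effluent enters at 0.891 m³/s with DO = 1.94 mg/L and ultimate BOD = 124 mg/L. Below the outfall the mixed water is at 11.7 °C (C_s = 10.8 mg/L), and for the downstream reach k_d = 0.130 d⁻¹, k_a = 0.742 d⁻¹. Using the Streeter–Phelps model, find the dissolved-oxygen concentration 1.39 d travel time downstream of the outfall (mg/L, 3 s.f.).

Mixed DO = (5.07×9.22 + 0.891×1.94)/(5.07+0.891) = 48.47/5.961 = 8.132 mg/L.
Mixed L₀ = (5.07×2.29 + 0.891×124)/(5.961) = 122.1/5.961 = 20.48 mg/L.
Initial deficit D₀ = C_s − DO₀ = 10.8 − 8.132 = 2.668 mg/L.
D(1.39) = [0.130×20.48/(0.742−0.130)](e^(−0.130×1.39) − e^(−0.742×1.39)) + 2.668 e^(−0.742×1.39)
= 4.351 × (0.8347 − 0.3565) + 2.668 × 0.3565 = 3.032 mg/L.
DO = 10.8 − 3.032 = 7.768 mg/L.

DO ≈ 7.77 mg/L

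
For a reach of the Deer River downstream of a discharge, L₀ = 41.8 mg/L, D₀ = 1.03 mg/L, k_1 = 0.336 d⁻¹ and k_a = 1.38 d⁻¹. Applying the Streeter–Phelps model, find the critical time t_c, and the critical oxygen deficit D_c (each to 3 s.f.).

t_c ≈ 1.28 d; D_c ≈ 6.63 mg/L

At the critical point dD/dt = 0, so k_1 L₀ e^(−k_1 t) = k_a D. Substituting D(t) from the Streeter–Phelps equation and solving for t gives
t_c = ln[(k_a/k_1)(1 − D₀(k_a−k_1)/(k_1 L₀))] / (k_a−k_1).
Here k_a−k_1 = 1.044 d⁻¹ and 1 − D₀(k_a−k_1)/(k_1 L₀) = 1 − 1.03×1.044/(0.336×41.8) = 0.9234, so
t_c = ln(4.107 × 0.9234) / 1.044 = 1.333 / 1.044 = 1.277 d.
L(t_c) = L₀ e^(−k_1 t_c) = 41.8 × 0.6511 = 27.22 mg/L, and at the critical point k_a D_c = k_1 L, so D_c = (0.336/1.38) × 27.22 = 6.627 mg/L.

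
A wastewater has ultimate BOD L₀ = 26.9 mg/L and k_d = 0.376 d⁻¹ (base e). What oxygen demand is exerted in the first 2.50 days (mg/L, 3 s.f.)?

y ≈ 16.4 mg/L

y_t = L₀(1 − e^(−k_d t)) = 26.9 × (1 − e^(−0.376×2.50))
= 26.9 × (1 − 0.3906) = 26.9 × 0.6094 = 16.39 mg/L.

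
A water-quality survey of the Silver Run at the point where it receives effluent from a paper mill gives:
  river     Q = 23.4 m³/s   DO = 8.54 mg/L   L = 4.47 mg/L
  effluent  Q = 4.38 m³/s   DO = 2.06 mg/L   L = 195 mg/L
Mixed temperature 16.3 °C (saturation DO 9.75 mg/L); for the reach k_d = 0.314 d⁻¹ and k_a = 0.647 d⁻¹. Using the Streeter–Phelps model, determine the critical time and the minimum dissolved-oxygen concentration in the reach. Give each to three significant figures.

t_c ≈ 1.96 d; minimum DO ≈ 0.692 mg/L

Mixed DO = (23.4×8.54 + 4.38×2.06)/(23.4+4.38) = 208.9/27.78 = 7.518 mg/L.
Mixed L₀ = (23.4×4.47 + 4.38×195)/(27.78) = 958.7/27.78 = 34.51 mg/L.
Initial deficit D₀ = C_s − DO₀ = 9.75 − 7.518 = 2.232 mg/L.
t_c = (1/0.3330) ln[(0.647/0.314)(1 − 2.232×0.3330/(0.314×34.51))] = 3.003 × ln(1.919) = 1.958 d.
D_c = (0.314/0.647) × 34.51 × e^(−0.314×1.958) = 0.4853 × 34.51 × 0.5408 = 9.058 mg/L.
Minimum DO = 9.75 − 9.058 = 0.6925 mg/L.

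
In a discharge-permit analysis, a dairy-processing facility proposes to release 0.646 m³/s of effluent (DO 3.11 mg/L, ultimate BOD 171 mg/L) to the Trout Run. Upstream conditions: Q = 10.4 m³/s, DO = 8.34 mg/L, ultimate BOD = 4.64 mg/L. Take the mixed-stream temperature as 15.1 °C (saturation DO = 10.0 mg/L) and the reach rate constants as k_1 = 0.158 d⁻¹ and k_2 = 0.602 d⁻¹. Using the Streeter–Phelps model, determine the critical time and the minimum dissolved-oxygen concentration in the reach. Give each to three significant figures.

Mixed DO = (10.4×8.34 + 0.646×3.11)/(10.4+0.646) = 88.75/11.05 = 8.034 mg/L.
Mixed L₀ = (10.4×4.64 + 0.646×171)/(11.05) = 158.7/11.05 = 14.37 mg/L.
Initial deficit D₀ = C_s − DO₀ = 10.0 − 8.034 = 1.966 mg/L.
t_c = (1/0.4440) ln[(0.602/0.158)(1 − 1.966×0.4440/(0.158×14.37))] = 2.252 × ln(2.345) = 1.920 d.
D_c = (0.158/0.602) × 14.37 × e^(−0.158×1.920) = 0.2625 × 14.37 × 0.7384 = 2.785 mg/L.
Minimum DO = 10.0 − 2.785 = 7.215 mg/L.

t_c ≈ 1.92 d; minimum DO ≈ 7.22 mg/L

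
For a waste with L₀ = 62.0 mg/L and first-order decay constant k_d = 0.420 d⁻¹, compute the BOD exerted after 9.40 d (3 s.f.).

y ≈ 60.8 mg/L

y_t = L₀(1 − e^(−k_d t)) = 62.0 × (1 − e^(−0.420×9.40))
= 62.0 × (1 − 0.01929) = 62.0 × 0.9807 = 60.80 mg/L.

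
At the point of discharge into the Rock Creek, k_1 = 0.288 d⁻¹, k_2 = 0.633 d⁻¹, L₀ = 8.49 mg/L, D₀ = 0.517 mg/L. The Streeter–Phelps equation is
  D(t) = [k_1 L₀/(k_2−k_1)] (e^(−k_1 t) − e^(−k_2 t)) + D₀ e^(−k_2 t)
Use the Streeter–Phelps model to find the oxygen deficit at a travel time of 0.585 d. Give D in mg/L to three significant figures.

D ≈ 1.45 mg/L

k_1 L₀/(k_2−k_1) = 0.288×8.49/(0.633−0.288) = 2.445/0.3450 = 7.087 mg/L.
e^(−k_1 t) = e^(−0.288×0.5850) = 0.8449; e^(−k_2 t) = e^(−0.633×0.5850) = 0.6905.
D = 7.087 × (0.8449 − 0.6905) + 0.517 × 0.6905 = 1.094 + 0.3570 = 1.451 mg/L.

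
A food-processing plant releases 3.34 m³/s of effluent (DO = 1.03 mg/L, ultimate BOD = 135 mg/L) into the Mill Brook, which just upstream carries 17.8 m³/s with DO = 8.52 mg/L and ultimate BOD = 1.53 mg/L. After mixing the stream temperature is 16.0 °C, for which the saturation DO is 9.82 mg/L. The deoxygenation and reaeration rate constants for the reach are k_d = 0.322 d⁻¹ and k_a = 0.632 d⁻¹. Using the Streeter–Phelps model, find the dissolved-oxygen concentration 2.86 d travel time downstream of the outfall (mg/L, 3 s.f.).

Mixed DO = (17.8×8.52 + 3.34×1.03)/(17.8+3.34) = 155.1/21.14 = 7.337 mg/L.
Mixed L₀ = (17.8×1.53 + 3.34×135)/(21.14) = 478.1/21.14 = 22.62 mg/L.
Initial deficit D₀ = C_s − DO₀ = 9.82 − 7.337 = 2.483 mg/L.
D(2.86) = [0.322×22.62/(0.632−0.322)](e^(−0.322×2.86) − e^(−0.632×2.86)) + 2.483 e^(−0.632×2.86)
= 23.49 × (0.3982 − 0.1641) + 2.483 × 0.1641 = 5.907 mg/L.
DO = 9.82 − 5.907 = 3.913 mg/L.

DO ≈ 3.91 mg/L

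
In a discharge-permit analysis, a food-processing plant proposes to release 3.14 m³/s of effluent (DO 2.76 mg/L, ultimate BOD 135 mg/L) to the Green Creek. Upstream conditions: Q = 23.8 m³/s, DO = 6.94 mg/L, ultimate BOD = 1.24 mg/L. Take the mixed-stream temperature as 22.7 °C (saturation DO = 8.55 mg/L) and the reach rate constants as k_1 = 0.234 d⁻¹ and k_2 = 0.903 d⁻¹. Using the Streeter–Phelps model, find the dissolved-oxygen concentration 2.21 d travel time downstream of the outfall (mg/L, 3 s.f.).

DO ≈ 5.56 mg/L

Mixed DO = (23.8×6.94 + 3.14×2.76)/(23.8+3.14) = 173.8/26.94 = 6.453 mg/L.
Mixed L₀ = (23.8×1.24 + 3.14×135)/(26.94) = 453.4/26.94 = 16.83 mg/L.
Initial deficit D₀ = C_s − DO₀ = 8.55 − 6.453 = 2.097 mg/L.
D(2.21) = [0.234×16.83/(0.903−0.234)](e^(−0.234×2.21) − e^(−0.903×2.21)) + 2.097 e^(−0.903×2.21)
= 5.887 × (0.5962 − 0.1359) + 2.097 × 0.1359 = 2.995 mg/L.
DO = 8.55 − 2.995 = 5.555 mg/L.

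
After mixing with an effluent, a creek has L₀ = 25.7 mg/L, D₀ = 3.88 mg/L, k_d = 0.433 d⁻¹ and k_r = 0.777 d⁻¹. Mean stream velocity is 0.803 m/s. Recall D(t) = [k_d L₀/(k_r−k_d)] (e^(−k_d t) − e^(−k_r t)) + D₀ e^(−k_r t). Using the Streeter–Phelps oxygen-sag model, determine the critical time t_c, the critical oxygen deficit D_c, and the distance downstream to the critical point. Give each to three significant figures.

t_c = [1/(k_r−k_d)] ln[(k_r/k_d)(1 − D₀(k_r−k_d)/(k_d L₀))]
= [1/(0.777−0.433)] ln[(0.777/0.433)(1 − 3.88×0.3440/(0.433×25.7))]
= (1/0.3440) ln[1.794 × 0.8801] = 2.907 × ln(1.579) = 2.907 × 0.4569 = 1.328 d.
L(t_c) = L₀ e^(−k_d t_c) = 25.7 × 0.5626 = 14.46 mg/L, and at the critical point k_r D_c = k_d L, so D_c = (0.433/0.777) × 14.46 = 8.058 mg/L.
x_c = v t_c = 0.803 m/s × 1.328 d × 86400 s/d = 92160 m ≈ 92.2 km.

t_c ≈ 1.33 d; D_c ≈ 8.06 mg/L; x_c ≈ 92.2 km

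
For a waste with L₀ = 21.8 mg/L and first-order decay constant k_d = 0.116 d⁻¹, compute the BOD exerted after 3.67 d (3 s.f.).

y_t = L₀(1 − e^(−k_d t)) = 21.8 × (1 − e^(−0.116×3.67))
= 21.8 × (1 − 0.6533) = 21.8 × 0.3467 = 7.558 mg/L.

y ≈ 7.56 mg/L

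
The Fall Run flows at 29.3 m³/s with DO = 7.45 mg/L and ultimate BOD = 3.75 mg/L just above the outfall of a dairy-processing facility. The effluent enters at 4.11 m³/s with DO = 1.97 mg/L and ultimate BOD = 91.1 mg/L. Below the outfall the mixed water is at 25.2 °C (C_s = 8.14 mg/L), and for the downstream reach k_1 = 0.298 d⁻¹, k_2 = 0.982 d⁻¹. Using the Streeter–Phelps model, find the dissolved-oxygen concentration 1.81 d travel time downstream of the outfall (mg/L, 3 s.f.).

Mixed DO = (29.3×7.45 + 4.11×1.97)/(29.3+4.11) = 226.4/33.41 = 6.776 mg/L.
Mixed L₀ = (29.3×3.75 + 4.11×91.1)/(33.41) = 484.3/33.41 = 14.50 mg/L.
Initial deficit D₀ = C_s − DO₀ = 8.14 − 6.776 = 1.364 mg/L.
D(1.81) = [0.298×14.50/(0.982−0.298)](e^(−0.298×1.81) − e^(−0.982×1.81)) + 1.364 e^(−0.982×1.81)
= 6.315 × (0.5831 − 0.1691) + 1.364 × 0.1691 = 2.845 mg/L.
DO = 8.14 − 2.845 = 5.295 mg/L.

DO ≈ 5.29 mg/L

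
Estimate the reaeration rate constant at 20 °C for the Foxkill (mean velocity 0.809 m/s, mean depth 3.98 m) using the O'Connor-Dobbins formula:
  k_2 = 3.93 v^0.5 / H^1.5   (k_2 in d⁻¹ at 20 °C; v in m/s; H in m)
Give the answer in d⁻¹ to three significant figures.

k_2 ≈ 0.445 d⁻¹

k_2 = 3.93 × 0.809^0.5 / 3.98^1.5 = 3.93 × 0.8994 / 7.940 = 0.4452 d⁻¹.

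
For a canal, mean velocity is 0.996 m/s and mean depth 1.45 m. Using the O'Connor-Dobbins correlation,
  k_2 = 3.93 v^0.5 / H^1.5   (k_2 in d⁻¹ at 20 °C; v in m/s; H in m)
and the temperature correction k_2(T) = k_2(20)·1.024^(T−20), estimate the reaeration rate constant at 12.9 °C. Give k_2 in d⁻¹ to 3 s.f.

k_2 ≈ 1.90 d⁻¹

k_2(20) = 3.93 × 0.996^0.5 / 1.45^1.5 = 3.93 × 0.9980 / 1.746 = 2.246 d⁻¹.
k_2(12.9) = 2.246 × 1.024^(12.9−20) = 2.246 × 0.8450 = 1.898 d⁻¹.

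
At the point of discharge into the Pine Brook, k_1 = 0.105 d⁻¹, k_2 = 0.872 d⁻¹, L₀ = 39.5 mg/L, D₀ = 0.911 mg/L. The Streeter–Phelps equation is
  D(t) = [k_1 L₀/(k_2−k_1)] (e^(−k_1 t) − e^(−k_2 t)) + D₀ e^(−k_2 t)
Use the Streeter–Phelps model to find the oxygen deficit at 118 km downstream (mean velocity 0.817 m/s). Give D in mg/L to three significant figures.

D ≈ 3.49 mg/L

Travel time t = x/v = 118 km / (0.817 m/s) = 118000 m / 0.817 m/s = 144400 s = 1.672 d.
k_1 L₀/(k_2−k_1) = 0.105×39.5/(0.872−0.105) = 4.147/0.7670 = 5.407 mg/L.
e^(−k_1 t) = e^(−0.105×1.672) = 0.8390; e^(−k_2 t) = e^(−0.872×1.672) = 0.2328.
D = 5.407 × (0.8390 − 0.2328) + 0.911 × 0.2328 = 3.278 + 0.2121 = 3.490 mg/L.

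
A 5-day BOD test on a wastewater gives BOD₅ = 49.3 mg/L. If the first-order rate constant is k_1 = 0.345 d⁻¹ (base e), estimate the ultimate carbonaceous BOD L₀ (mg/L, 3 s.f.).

L₀ ≈ 60.0 mg/L

BOD₅ = L₀(1 − e^(−5k_1)) ⇒ L₀ = BOD₅ / (1 − e^(−5×0.345))
= 49.3 / (1 − 0.1782) = 49.3 / 0.8218 = 59.99 mg/L.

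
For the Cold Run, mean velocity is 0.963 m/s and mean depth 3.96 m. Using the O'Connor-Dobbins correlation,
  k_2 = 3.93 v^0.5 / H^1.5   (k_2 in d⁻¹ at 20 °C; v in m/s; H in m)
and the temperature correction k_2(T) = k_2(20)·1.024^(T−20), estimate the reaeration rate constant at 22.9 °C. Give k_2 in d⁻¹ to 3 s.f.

k_2 ≈ 0.524 d⁻¹

k_2(20) = 3.93 × 0.963^0.5 / 3.96^1.5 = 3.93 × 0.9813 / 7.880 = 0.4894 d⁻¹.
k_2(22.9) = 0.4894 × 1.024^(22.9−20) = 0.4894 × 1.071 = 0.5242 d⁻¹.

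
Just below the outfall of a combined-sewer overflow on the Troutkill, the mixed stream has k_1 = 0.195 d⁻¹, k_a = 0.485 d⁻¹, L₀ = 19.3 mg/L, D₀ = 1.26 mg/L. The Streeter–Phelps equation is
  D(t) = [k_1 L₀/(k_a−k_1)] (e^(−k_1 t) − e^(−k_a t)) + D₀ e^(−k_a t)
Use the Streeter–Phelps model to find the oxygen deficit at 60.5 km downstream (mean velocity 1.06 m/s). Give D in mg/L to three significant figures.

D ≈ 2.90 mg/L

Travel time t = x/v = 60.5 km / (1.06 m/s) = 60500 m / 1.06 m/s = 57080 s = 0.6606 d.
k_1 L₀/(k_a−k_1) = 0.195×19.3/(0.485−0.195) = 3.764/0.2900 = 12.98 mg/L.
e^(−k_1 t) = e^(−0.195×0.6606) = 0.8791; e^(−k_a t) = e^(−0.485×0.6606) = 0.7259.
D = 12.98 × (0.8791 − 0.7259) + 1.26 × 0.7259 = 1.989 + 0.9146 = 2.904 mg/L.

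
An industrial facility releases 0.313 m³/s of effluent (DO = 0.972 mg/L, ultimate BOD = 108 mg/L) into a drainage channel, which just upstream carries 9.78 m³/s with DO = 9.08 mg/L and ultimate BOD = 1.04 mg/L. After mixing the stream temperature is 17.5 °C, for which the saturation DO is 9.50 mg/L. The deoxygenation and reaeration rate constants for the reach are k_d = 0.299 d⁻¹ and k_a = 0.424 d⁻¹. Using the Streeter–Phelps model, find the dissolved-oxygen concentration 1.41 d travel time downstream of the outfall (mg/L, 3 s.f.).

Mixed DO = (9.78×9.08 + 0.313×0.972)/(9.78+0.313) = 89.11/10.09 = 8.829 mg/L.
Mixed L₀ = (9.78×1.04 + 0.313×108)/(10.09) = 43.98/10.09 = 4.357 mg/L.
Initial deficit D₀ = C_s − DO₀ = 9.50 − 8.829 = 0.6714 mg/L.
D(1.41) = [0.299×4.357/(0.424−0.299)](e^(−0.299×1.41) − e^(−0.424×1.41)) + 0.6714 e^(−0.424×1.41)
= 10.42 × (0.6560 − 0.5500) + 0.6714 × 0.5500 = 1.474 mg/L.
DO = 9.50 − 1.474 = 8.026 mg/L.

DO ≈ 8.03 mg/L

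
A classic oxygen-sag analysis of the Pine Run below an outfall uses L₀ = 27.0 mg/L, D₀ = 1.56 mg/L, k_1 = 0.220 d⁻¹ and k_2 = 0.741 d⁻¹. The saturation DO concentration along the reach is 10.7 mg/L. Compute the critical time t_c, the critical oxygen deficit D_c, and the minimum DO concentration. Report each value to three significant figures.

t_c ≈ 2.05 d; D_c ≈ 5.11 mg/L; min DO ≈ 5.59 mg/L

t_c = [1/(k_2−k_1)] ln[(k_2/k_1)(1 − D₀(k_2−k_1)/(k_1 L₀))]
= [1/(0.741−0.220)] ln[(0.741/0.220)(1 − 1.56×0.5210/(0.220×27.0))]
= (1/0.5210) ln[3.368 × 0.8632] = 1.919 × ln(2.907) = 1.919 × 1.067 = 2.048 d.
L(t_c) = L₀ e^(−k_1 t_c) = 27.0 × 0.6372 = 17.20 mg/L, and at the critical point k_2 D_c = k_1 L, so D_c = (0.220/0.741) × 17.20 = 5.108 mg/L.
Minimum DO = C_s − D_c = 10.7 − 5.108 = 5.592 mg/L.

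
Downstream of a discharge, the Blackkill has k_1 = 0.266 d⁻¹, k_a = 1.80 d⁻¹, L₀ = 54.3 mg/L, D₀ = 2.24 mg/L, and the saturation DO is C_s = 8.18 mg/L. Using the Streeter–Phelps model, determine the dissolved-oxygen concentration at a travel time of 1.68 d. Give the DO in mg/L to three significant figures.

DO ≈ 2.51 mg/L

k_1 L₀/(k_a−k_1) = 0.266×54.3/(1.80−0.266) = 14.44/1.534 = 9.416 mg/L.
e^(−k_1 t) = e^(−0.266×1.680) = 0.6396; e^(−k_a t) = e^(−1.80×1.680) = 0.04861.
D = 9.416 × (0.6396 − 0.04861) + 2.24 × 0.04861 = 5.565 + 0.1089 = 5.674 mg/L.
DO = C_s − D = 8.18 − 5.674 = 2.506 mg/L.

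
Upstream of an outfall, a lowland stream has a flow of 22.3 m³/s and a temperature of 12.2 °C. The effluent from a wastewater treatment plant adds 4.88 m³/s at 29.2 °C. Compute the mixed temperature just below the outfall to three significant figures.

Flow-weighted mixing: C = (Q_r C_r + Q_w C_w)/(Q_r + Q_w)
= (22.3×12.2 + 4.88×29.2)/(22.3 + 4.88) = 414.6/27.18 = 15.25 °C.

15.3 °C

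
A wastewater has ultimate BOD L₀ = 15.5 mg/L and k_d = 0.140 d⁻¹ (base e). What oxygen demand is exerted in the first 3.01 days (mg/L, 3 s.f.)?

y ≈ 5.33 mg/L

y_t = L₀(1 − e^(−k_d t)) = 15.5 × (1 − e^(−0.140×3.01))
= 15.5 × (1 − 0.6561) = 15.5 × 0.3439 = 5.330 mg/L.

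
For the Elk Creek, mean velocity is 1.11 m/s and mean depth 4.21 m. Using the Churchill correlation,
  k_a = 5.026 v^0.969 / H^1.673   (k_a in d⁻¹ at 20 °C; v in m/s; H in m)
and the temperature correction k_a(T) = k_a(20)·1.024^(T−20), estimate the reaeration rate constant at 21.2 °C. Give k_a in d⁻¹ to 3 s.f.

k_a(20) = 5.026 × 1.11^0.969 / 4.21^1.673 = 5.026 × 1.106 / 11.08 = 0.5020 d⁻¹.
k_a(21.2) = 0.5020 × 1.024^(21.2−20) = 0.5020 × 1.029 = 0.5165 d⁻¹.

k_a ≈ 0.517 d⁻¹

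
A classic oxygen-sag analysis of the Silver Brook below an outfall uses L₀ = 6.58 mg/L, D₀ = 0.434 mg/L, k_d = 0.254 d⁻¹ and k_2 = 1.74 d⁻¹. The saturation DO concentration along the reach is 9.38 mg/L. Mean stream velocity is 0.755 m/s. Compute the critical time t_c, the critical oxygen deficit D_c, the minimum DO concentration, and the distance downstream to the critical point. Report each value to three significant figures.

t_c ≈ 0.967 d; D_c ≈ 0.751 mg/L; min DO ≈ 8.63 mg/L; x_c ≈ 63.1 km

With k_2/k_d = 6.850 and 1 − D₀(k_2−k_d)/(k_d L₀) = 0.6141,
t_c = ln(6.850 × 0.6141) / (1.74 − 0.254) = ln(4.207) / 1.486 = 1.437/1.486 = 0.9669 d.
D_c = (k_d/k_2) L₀ e^(−k_d t_c) = (0.254/1.74) × 6.58 × e^(−0.254×0.9669) = 0.1460 × 6.58 × 0.7822 = 0.7514 mg/L.
Minimum DO = C_s − D_c = 9.38 − 0.7514 = 8.629 mg/L.
x_c = v t_c = 0.755 m/s × 0.9669 d × 86400 s/d = 63070 m ≈ 63.1 km.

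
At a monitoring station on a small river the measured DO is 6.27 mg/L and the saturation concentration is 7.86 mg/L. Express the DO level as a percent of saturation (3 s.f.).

% saturation = C/C_s × 100 = 6.27/7.86 × 100 = 79.8 %.

79.8 % saturation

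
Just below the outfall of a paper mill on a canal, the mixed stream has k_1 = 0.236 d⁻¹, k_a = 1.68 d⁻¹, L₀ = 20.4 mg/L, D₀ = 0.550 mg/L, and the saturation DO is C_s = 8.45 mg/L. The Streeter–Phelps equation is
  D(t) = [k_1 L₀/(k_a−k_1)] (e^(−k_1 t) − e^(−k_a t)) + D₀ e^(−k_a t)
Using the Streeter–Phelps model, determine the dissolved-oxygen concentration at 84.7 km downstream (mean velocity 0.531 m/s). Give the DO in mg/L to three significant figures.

Travel time t = x/v = 84.7 km / (0.531 m/s) = 84700 m / 0.531 m/s = 159500 s = 1.846 d.
k_1 L₀/(k_a−k_1) = 0.236×20.4/(1.68−0.236) = 4.814/1.444 = 3.334 mg/L.
e^(−k_1 t) = e^(−0.236×1.846) = 0.6468; e^(−k_a t) = e^(−1.68×1.846) = 0.04498.
D = 3.334 × (0.6468 − 0.04498) + 0.550 × 0.04498 = 2.007 + 0.02474 = 2.031 mg/L.
DO = C_s − D = 8.45 − 2.031 = 6.419 mg/L.

DO ≈ 6.42 mg/L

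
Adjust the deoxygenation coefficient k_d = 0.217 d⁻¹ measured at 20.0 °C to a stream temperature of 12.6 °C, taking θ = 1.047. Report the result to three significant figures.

k_d(T₂) = k_d(T₁) · θ^(T₂−T₁) = 0.217 × 1.047^(12.6−20.0)
= 0.217 × 1.047^-7.40 = 0.217 × 0.7119 = 0.1545 d⁻¹.

k_d ≈ 0.154 d⁻¹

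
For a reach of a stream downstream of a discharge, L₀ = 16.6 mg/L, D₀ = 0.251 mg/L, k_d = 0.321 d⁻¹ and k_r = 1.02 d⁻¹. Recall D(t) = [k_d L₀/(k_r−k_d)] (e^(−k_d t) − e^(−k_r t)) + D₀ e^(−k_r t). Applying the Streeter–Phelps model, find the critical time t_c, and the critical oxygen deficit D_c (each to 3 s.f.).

t_c ≈ 1.61 d; D_c ≈ 3.12 mg/L

With k_r/k_d = 3.178 and 1 − D₀(k_r−k_d)/(k_d L₀) = 0.9671,
t_c = ln(3.178 × 0.9671) / (1.02 − 0.321) = ln(3.073) / 0.6990 = 1.123/0.6990 = 1.606 d.
D_c = (k_d/k_r) L₀ e^(−k_d t_c) = (0.321/1.02) × 16.6 × e^(−0.321×1.606) = 0.3147 × 16.6 × 0.5972 = 3.120 mg/L.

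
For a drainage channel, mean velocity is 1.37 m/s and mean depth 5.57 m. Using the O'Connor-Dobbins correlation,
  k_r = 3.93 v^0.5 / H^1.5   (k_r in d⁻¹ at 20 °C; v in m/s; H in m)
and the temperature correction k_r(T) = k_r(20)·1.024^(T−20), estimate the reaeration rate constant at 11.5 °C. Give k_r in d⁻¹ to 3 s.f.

k_r(20) = 3.93 × 1.37^0.5 / 5.57^1.5 = 3.93 × 1.170 / 13.15 = 0.3499 d⁻¹.
k_r(11.5) = 0.3499 × 1.024^(11.5−20) = 0.3499 × 0.8174 = 0.2860 d⁻¹.

k_r ≈ 0.286 d⁻¹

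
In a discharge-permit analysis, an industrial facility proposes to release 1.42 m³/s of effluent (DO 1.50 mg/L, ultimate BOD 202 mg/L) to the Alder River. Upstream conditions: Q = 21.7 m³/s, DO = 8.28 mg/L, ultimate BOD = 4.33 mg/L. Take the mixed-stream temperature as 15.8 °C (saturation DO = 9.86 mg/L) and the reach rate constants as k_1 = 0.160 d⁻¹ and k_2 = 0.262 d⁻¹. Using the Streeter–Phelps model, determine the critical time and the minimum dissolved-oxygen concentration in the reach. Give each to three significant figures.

Mixed DO = (21.7×8.28 + 1.42×1.50)/(21.7+1.42) = 181.8/23.12 = 7.864 mg/L.
Mixed L₀ = (21.7×4.33 + 1.42×202)/(23.12) = 380.8/23.12 = 16.47 mg/L.
Initial deficit D₀ = C_s − DO₀ = 9.86 − 7.864 = 1.996 mg/L.
t_c = (1/0.1020) ln[(0.262/0.160)(1 − 1.996×0.1020/(0.160×16.47))] = 9.804 × ln(1.511) = 4.047 d.
D_c = (0.160/0.262) × 16.47 × e^(−0.160×4.047) = 0.6107 × 16.47 × 0.5234 = 5.264 mg/L.
Minimum DO = 9.86 − 5.264 = 4.596 mg/L.

t_c ≈ 4.05 d; minimum DO ≈ 4.60 mg/L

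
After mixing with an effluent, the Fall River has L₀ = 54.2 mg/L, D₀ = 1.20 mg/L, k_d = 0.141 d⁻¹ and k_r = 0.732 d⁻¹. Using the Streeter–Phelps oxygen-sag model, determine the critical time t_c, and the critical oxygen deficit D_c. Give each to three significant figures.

At the critical point dD/dt = 0, so k_d L₀ e^(−k_d t) = k_r D. Substituting D(t) from the Streeter–Phelps equation and solving for t gives
t_c = ln[(k_r/k_d)(1 − D₀(k_r−k_d)/(k_d L₀))] / (k_r−k_d).
Here k_r−k_d = 0.5910 d⁻¹ and 1 − D₀(k_r−k_d)/(k_d L₀) = 1 − 1.20×0.5910/(0.141×54.2) = 0.9072, so
t_c = ln(5.191 × 0.9072) / 0.5910 = 1.550 / 0.5910 = 2.622 d.
D_c = (k_d/k_r) L₀ e^(−k_d t_c) = (0.141/0.732) × 54.2 × e^(−0.141×2.622) = 0.1926 × 54.2 × 0.6909 = 7.213 mg/L.

t_c ≈ 2.62 d; D_c ≈ 7.21 mg/L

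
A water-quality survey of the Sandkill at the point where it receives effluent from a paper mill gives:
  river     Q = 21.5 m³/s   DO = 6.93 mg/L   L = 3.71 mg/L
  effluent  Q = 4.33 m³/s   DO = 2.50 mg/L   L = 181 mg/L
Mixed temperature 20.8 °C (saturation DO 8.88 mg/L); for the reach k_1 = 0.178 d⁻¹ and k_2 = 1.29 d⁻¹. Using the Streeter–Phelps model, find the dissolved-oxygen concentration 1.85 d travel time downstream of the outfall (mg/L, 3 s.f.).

Mixed DO = (21.5×6.93 + 4.33×2.50)/(21.5+4.33) = 159.8/25.83 = 6.187 mg/L.
Mixed L₀ = (21.5×3.71 + 4.33×181)/(25.83) = 863.5/25.83 = 33.43 mg/L.
Initial deficit D₀ = C_s − DO₀ = 8.88 − 6.187 = 2.693 mg/L.
D(1.85) = [0.178×33.43/(1.29−0.178)](e^(−0.178×1.85) − e^(−1.29×1.85)) + 2.693 e^(−1.29×1.85)
= 5.351 × (0.7194 − 0.09195) + 2.693 × 0.09195 = 3.605 mg/L.
DO = 8.88 − 3.605 = 5.275 mg/L.

DO ≈ 5.27 mg/L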